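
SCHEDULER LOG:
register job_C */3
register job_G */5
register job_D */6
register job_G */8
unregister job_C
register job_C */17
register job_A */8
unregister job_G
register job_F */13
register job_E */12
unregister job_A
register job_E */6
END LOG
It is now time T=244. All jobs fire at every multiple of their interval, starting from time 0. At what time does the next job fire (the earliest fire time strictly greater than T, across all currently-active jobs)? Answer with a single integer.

Answer: 246

Derivation:
Op 1: register job_C */3 -> active={job_C:*/3}
Op 2: register job_G */5 -> active={job_C:*/3, job_G:*/5}
Op 3: register job_D */6 -> active={job_C:*/3, job_D:*/6, job_G:*/5}
Op 4: register job_G */8 -> active={job_C:*/3, job_D:*/6, job_G:*/8}
Op 5: unregister job_C -> active={job_D:*/6, job_G:*/8}
Op 6: register job_C */17 -> active={job_C:*/17, job_D:*/6, job_G:*/8}
Op 7: register job_A */8 -> active={job_A:*/8, job_C:*/17, job_D:*/6, job_G:*/8}
Op 8: unregister job_G -> active={job_A:*/8, job_C:*/17, job_D:*/6}
Op 9: register job_F */13 -> active={job_A:*/8, job_C:*/17, job_D:*/6, job_F:*/13}
Op 10: register job_E */12 -> active={job_A:*/8, job_C:*/17, job_D:*/6, job_E:*/12, job_F:*/13}
Op 11: unregister job_A -> active={job_C:*/17, job_D:*/6, job_E:*/12, job_F:*/13}
Op 12: register job_E */6 -> active={job_C:*/17, job_D:*/6, job_E:*/6, job_F:*/13}
  job_C: interval 17, next fire after T=244 is 255
  job_D: interval 6, next fire after T=244 is 246
  job_E: interval 6, next fire after T=244 is 246
  job_F: interval 13, next fire after T=244 is 247
Earliest fire time = 246 (job job_D)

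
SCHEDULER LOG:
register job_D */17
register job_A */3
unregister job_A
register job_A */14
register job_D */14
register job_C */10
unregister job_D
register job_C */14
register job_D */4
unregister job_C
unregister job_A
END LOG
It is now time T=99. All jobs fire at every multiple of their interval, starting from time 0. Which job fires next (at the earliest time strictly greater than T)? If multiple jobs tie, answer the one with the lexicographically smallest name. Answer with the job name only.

Op 1: register job_D */17 -> active={job_D:*/17}
Op 2: register job_A */3 -> active={job_A:*/3, job_D:*/17}
Op 3: unregister job_A -> active={job_D:*/17}
Op 4: register job_A */14 -> active={job_A:*/14, job_D:*/17}
Op 5: register job_D */14 -> active={job_A:*/14, job_D:*/14}
Op 6: register job_C */10 -> active={job_A:*/14, job_C:*/10, job_D:*/14}
Op 7: unregister job_D -> active={job_A:*/14, job_C:*/10}
Op 8: register job_C */14 -> active={job_A:*/14, job_C:*/14}
Op 9: register job_D */4 -> active={job_A:*/14, job_C:*/14, job_D:*/4}
Op 10: unregister job_C -> active={job_A:*/14, job_D:*/4}
Op 11: unregister job_A -> active={job_D:*/4}
  job_D: interval 4, next fire after T=99 is 100
Earliest = 100, winner (lex tiebreak) = job_D

Answer: job_D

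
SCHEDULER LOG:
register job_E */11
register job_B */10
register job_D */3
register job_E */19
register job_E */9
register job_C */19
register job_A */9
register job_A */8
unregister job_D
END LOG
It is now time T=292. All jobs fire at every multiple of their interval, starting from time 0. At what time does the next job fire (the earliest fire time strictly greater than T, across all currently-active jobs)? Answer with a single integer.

Op 1: register job_E */11 -> active={job_E:*/11}
Op 2: register job_B */10 -> active={job_B:*/10, job_E:*/11}
Op 3: register job_D */3 -> active={job_B:*/10, job_D:*/3, job_E:*/11}
Op 4: register job_E */19 -> active={job_B:*/10, job_D:*/3, job_E:*/19}
Op 5: register job_E */9 -> active={job_B:*/10, job_D:*/3, job_E:*/9}
Op 6: register job_C */19 -> active={job_B:*/10, job_C:*/19, job_D:*/3, job_E:*/9}
Op 7: register job_A */9 -> active={job_A:*/9, job_B:*/10, job_C:*/19, job_D:*/3, job_E:*/9}
Op 8: register job_A */8 -> active={job_A:*/8, job_B:*/10, job_C:*/19, job_D:*/3, job_E:*/9}
Op 9: unregister job_D -> active={job_A:*/8, job_B:*/10, job_C:*/19, job_E:*/9}
  job_A: interval 8, next fire after T=292 is 296
  job_B: interval 10, next fire after T=292 is 300
  job_C: interval 19, next fire after T=292 is 304
  job_E: interval 9, next fire after T=292 is 297
Earliest fire time = 296 (job job_A)

Answer: 296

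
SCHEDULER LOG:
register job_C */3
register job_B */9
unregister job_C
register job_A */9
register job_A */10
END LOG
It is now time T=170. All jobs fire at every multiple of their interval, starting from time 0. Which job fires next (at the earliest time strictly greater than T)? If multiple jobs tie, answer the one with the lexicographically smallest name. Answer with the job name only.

Answer: job_B

Derivation:
Op 1: register job_C */3 -> active={job_C:*/3}
Op 2: register job_B */9 -> active={job_B:*/9, job_C:*/3}
Op 3: unregister job_C -> active={job_B:*/9}
Op 4: register job_A */9 -> active={job_A:*/9, job_B:*/9}
Op 5: register job_A */10 -> active={job_A:*/10, job_B:*/9}
  job_A: interval 10, next fire after T=170 is 180
  job_B: interval 9, next fire after T=170 is 171
Earliest = 171, winner (lex tiebreak) = job_B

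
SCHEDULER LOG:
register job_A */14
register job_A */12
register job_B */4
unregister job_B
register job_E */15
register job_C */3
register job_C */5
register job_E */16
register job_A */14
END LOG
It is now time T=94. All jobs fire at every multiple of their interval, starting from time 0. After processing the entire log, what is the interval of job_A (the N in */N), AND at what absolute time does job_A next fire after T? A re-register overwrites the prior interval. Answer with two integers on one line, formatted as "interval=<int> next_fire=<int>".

Answer: interval=14 next_fire=98

Derivation:
Op 1: register job_A */14 -> active={job_A:*/14}
Op 2: register job_A */12 -> active={job_A:*/12}
Op 3: register job_B */4 -> active={job_A:*/12, job_B:*/4}
Op 4: unregister job_B -> active={job_A:*/12}
Op 5: register job_E */15 -> active={job_A:*/12, job_E:*/15}
Op 6: register job_C */3 -> active={job_A:*/12, job_C:*/3, job_E:*/15}
Op 7: register job_C */5 -> active={job_A:*/12, job_C:*/5, job_E:*/15}
Op 8: register job_E */16 -> active={job_A:*/12, job_C:*/5, job_E:*/16}
Op 9: register job_A */14 -> active={job_A:*/14, job_C:*/5, job_E:*/16}
Final interval of job_A = 14
Next fire of job_A after T=94: (94//14+1)*14 = 98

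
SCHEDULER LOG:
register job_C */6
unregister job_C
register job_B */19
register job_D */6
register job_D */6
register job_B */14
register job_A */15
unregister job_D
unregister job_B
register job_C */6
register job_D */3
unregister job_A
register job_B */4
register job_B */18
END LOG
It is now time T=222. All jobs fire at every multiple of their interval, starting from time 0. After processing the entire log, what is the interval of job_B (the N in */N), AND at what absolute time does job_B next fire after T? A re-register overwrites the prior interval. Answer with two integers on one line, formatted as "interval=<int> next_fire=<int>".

Op 1: register job_C */6 -> active={job_C:*/6}
Op 2: unregister job_C -> active={}
Op 3: register job_B */19 -> active={job_B:*/19}
Op 4: register job_D */6 -> active={job_B:*/19, job_D:*/6}
Op 5: register job_D */6 -> active={job_B:*/19, job_D:*/6}
Op 6: register job_B */14 -> active={job_B:*/14, job_D:*/6}
Op 7: register job_A */15 -> active={job_A:*/15, job_B:*/14, job_D:*/6}
Op 8: unregister job_D -> active={job_A:*/15, job_B:*/14}
Op 9: unregister job_B -> active={job_A:*/15}
Op 10: register job_C */6 -> active={job_A:*/15, job_C:*/6}
Op 11: register job_D */3 -> active={job_A:*/15, job_C:*/6, job_D:*/3}
Op 12: unregister job_A -> active={job_C:*/6, job_D:*/3}
Op 13: register job_B */4 -> active={job_B:*/4, job_C:*/6, job_D:*/3}
Op 14: register job_B */18 -> active={job_B:*/18, job_C:*/6, job_D:*/3}
Final interval of job_B = 18
Next fire of job_B after T=222: (222//18+1)*18 = 234

Answer: interval=18 next_fire=234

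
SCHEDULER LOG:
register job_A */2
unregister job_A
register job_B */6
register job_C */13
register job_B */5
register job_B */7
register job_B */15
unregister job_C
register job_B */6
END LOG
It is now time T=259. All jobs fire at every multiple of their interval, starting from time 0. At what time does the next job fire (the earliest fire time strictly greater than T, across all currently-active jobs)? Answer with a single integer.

Op 1: register job_A */2 -> active={job_A:*/2}
Op 2: unregister job_A -> active={}
Op 3: register job_B */6 -> active={job_B:*/6}
Op 4: register job_C */13 -> active={job_B:*/6, job_C:*/13}
Op 5: register job_B */5 -> active={job_B:*/5, job_C:*/13}
Op 6: register job_B */7 -> active={job_B:*/7, job_C:*/13}
Op 7: register job_B */15 -> active={job_B:*/15, job_C:*/13}
Op 8: unregister job_C -> active={job_B:*/15}
Op 9: register job_B */6 -> active={job_B:*/6}
  job_B: interval 6, next fire after T=259 is 264
Earliest fire time = 264 (job job_B)

Answer: 264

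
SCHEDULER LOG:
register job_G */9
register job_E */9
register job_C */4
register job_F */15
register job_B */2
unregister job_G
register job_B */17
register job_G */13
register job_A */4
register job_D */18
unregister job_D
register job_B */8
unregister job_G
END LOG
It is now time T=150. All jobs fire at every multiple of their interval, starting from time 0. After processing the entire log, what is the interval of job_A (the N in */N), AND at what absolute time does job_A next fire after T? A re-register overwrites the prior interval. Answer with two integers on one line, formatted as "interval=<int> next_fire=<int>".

Op 1: register job_G */9 -> active={job_G:*/9}
Op 2: register job_E */9 -> active={job_E:*/9, job_G:*/9}
Op 3: register job_C */4 -> active={job_C:*/4, job_E:*/9, job_G:*/9}
Op 4: register job_F */15 -> active={job_C:*/4, job_E:*/9, job_F:*/15, job_G:*/9}
Op 5: register job_B */2 -> active={job_B:*/2, job_C:*/4, job_E:*/9, job_F:*/15, job_G:*/9}
Op 6: unregister job_G -> active={job_B:*/2, job_C:*/4, job_E:*/9, job_F:*/15}
Op 7: register job_B */17 -> active={job_B:*/17, job_C:*/4, job_E:*/9, job_F:*/15}
Op 8: register job_G */13 -> active={job_B:*/17, job_C:*/4, job_E:*/9, job_F:*/15, job_G:*/13}
Op 9: register job_A */4 -> active={job_A:*/4, job_B:*/17, job_C:*/4, job_E:*/9, job_F:*/15, job_G:*/13}
Op 10: register job_D */18 -> active={job_A:*/4, job_B:*/17, job_C:*/4, job_D:*/18, job_E:*/9, job_F:*/15, job_G:*/13}
Op 11: unregister job_D -> active={job_A:*/4, job_B:*/17, job_C:*/4, job_E:*/9, job_F:*/15, job_G:*/13}
Op 12: register job_B */8 -> active={job_A:*/4, job_B:*/8, job_C:*/4, job_E:*/9, job_F:*/15, job_G:*/13}
Op 13: unregister job_G -> active={job_A:*/4, job_B:*/8, job_C:*/4, job_E:*/9, job_F:*/15}
Final interval of job_A = 4
Next fire of job_A after T=150: (150//4+1)*4 = 152

Answer: interval=4 next_fire=152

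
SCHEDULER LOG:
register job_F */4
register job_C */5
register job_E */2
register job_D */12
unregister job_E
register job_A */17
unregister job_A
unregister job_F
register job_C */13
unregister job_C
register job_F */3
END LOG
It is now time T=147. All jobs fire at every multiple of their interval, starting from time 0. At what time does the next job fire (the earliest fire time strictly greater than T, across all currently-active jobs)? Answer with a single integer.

Answer: 150

Derivation:
Op 1: register job_F */4 -> active={job_F:*/4}
Op 2: register job_C */5 -> active={job_C:*/5, job_F:*/4}
Op 3: register job_E */2 -> active={job_C:*/5, job_E:*/2, job_F:*/4}
Op 4: register job_D */12 -> active={job_C:*/5, job_D:*/12, job_E:*/2, job_F:*/4}
Op 5: unregister job_E -> active={job_C:*/5, job_D:*/12, job_F:*/4}
Op 6: register job_A */17 -> active={job_A:*/17, job_C:*/5, job_D:*/12, job_F:*/4}
Op 7: unregister job_A -> active={job_C:*/5, job_D:*/12, job_F:*/4}
Op 8: unregister job_F -> active={job_C:*/5, job_D:*/12}
Op 9: register job_C */13 -> active={job_C:*/13, job_D:*/12}
Op 10: unregister job_C -> active={job_D:*/12}
Op 11: register job_F */3 -> active={job_D:*/12, job_F:*/3}
  job_D: interval 12, next fire after T=147 is 156
  job_F: interval 3, next fire after T=147 is 150
Earliest fire time = 150 (job job_F)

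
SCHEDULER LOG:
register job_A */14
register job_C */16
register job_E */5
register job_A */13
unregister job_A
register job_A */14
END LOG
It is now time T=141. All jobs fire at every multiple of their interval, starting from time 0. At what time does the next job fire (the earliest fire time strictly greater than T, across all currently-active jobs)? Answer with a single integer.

Answer: 144

Derivation:
Op 1: register job_A */14 -> active={job_A:*/14}
Op 2: register job_C */16 -> active={job_A:*/14, job_C:*/16}
Op 3: register job_E */5 -> active={job_A:*/14, job_C:*/16, job_E:*/5}
Op 4: register job_A */13 -> active={job_A:*/13, job_C:*/16, job_E:*/5}
Op 5: unregister job_A -> active={job_C:*/16, job_E:*/5}
Op 6: register job_A */14 -> active={job_A:*/14, job_C:*/16, job_E:*/5}
  job_A: interval 14, next fire after T=141 is 154
  job_C: interval 16, next fire after T=141 is 144
  job_E: interval 5, next fire after T=141 is 145
Earliest fire time = 144 (job job_C)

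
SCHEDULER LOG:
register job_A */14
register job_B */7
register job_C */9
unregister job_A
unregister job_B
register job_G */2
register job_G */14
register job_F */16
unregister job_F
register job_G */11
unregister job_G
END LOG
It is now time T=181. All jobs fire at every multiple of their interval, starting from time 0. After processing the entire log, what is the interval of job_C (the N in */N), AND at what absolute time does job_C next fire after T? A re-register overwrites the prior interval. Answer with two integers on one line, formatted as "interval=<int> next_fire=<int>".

Answer: interval=9 next_fire=189

Derivation:
Op 1: register job_A */14 -> active={job_A:*/14}
Op 2: register job_B */7 -> active={job_A:*/14, job_B:*/7}
Op 3: register job_C */9 -> active={job_A:*/14, job_B:*/7, job_C:*/9}
Op 4: unregister job_A -> active={job_B:*/7, job_C:*/9}
Op 5: unregister job_B -> active={job_C:*/9}
Op 6: register job_G */2 -> active={job_C:*/9, job_G:*/2}
Op 7: register job_G */14 -> active={job_C:*/9, job_G:*/14}
Op 8: register job_F */16 -> active={job_C:*/9, job_F:*/16, job_G:*/14}
Op 9: unregister job_F -> active={job_C:*/9, job_G:*/14}
Op 10: register job_G */11 -> active={job_C:*/9, job_G:*/11}
Op 11: unregister job_G -> active={job_C:*/9}
Final interval of job_C = 9
Next fire of job_C after T=181: (181//9+1)*9 = 189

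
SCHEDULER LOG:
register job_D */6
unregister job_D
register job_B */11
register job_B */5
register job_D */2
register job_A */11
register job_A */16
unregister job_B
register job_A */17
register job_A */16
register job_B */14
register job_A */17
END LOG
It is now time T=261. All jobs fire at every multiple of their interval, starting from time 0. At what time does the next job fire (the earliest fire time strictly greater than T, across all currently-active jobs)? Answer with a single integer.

Answer: 262

Derivation:
Op 1: register job_D */6 -> active={job_D:*/6}
Op 2: unregister job_D -> active={}
Op 3: register job_B */11 -> active={job_B:*/11}
Op 4: register job_B */5 -> active={job_B:*/5}
Op 5: register job_D */2 -> active={job_B:*/5, job_D:*/2}
Op 6: register job_A */11 -> active={job_A:*/11, job_B:*/5, job_D:*/2}
Op 7: register job_A */16 -> active={job_A:*/16, job_B:*/5, job_D:*/2}
Op 8: unregister job_B -> active={job_A:*/16, job_D:*/2}
Op 9: register job_A */17 -> active={job_A:*/17, job_D:*/2}
Op 10: register job_A */16 -> active={job_A:*/16, job_D:*/2}
Op 11: register job_B */14 -> active={job_A:*/16, job_B:*/14, job_D:*/2}
Op 12: register job_A */17 -> active={job_A:*/17, job_B:*/14, job_D:*/2}
  job_A: interval 17, next fire after T=261 is 272
  job_B: interval 14, next fire after T=261 is 266
  job_D: interval 2, next fire after T=261 is 262
Earliest fire time = 262 (job job_D)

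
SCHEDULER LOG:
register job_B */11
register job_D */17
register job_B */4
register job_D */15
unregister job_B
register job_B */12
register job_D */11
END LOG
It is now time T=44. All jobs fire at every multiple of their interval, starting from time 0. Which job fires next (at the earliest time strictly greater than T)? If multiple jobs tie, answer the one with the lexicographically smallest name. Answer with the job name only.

Op 1: register job_B */11 -> active={job_B:*/11}
Op 2: register job_D */17 -> active={job_B:*/11, job_D:*/17}
Op 3: register job_B */4 -> active={job_B:*/4, job_D:*/17}
Op 4: register job_D */15 -> active={job_B:*/4, job_D:*/15}
Op 5: unregister job_B -> active={job_D:*/15}
Op 6: register job_B */12 -> active={job_B:*/12, job_D:*/15}
Op 7: register job_D */11 -> active={job_B:*/12, job_D:*/11}
  job_B: interval 12, next fire after T=44 is 48
  job_D: interval 11, next fire after T=44 is 55
Earliest = 48, winner (lex tiebreak) = job_B

Answer: job_B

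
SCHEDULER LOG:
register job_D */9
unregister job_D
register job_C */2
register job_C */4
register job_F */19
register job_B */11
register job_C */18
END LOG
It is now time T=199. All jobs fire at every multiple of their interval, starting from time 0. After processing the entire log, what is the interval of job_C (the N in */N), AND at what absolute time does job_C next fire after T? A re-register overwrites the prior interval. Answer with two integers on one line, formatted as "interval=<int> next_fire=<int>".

Op 1: register job_D */9 -> active={job_D:*/9}
Op 2: unregister job_D -> active={}
Op 3: register job_C */2 -> active={job_C:*/2}
Op 4: register job_C */4 -> active={job_C:*/4}
Op 5: register job_F */19 -> active={job_C:*/4, job_F:*/19}
Op 6: register job_B */11 -> active={job_B:*/11, job_C:*/4, job_F:*/19}
Op 7: register job_C */18 -> active={job_B:*/11, job_C:*/18, job_F:*/19}
Final interval of job_C = 18
Next fire of job_C after T=199: (199//18+1)*18 = 216

Answer: interval=18 next_fire=216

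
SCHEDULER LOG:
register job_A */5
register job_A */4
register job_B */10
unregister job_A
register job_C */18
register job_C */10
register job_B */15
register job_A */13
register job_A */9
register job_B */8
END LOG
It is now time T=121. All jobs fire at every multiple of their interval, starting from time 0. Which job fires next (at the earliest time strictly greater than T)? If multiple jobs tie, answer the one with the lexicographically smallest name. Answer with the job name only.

Op 1: register job_A */5 -> active={job_A:*/5}
Op 2: register job_A */4 -> active={job_A:*/4}
Op 3: register job_B */10 -> active={job_A:*/4, job_B:*/10}
Op 4: unregister job_A -> active={job_B:*/10}
Op 5: register job_C */18 -> active={job_B:*/10, job_C:*/18}
Op 6: register job_C */10 -> active={job_B:*/10, job_C:*/10}
Op 7: register job_B */15 -> active={job_B:*/15, job_C:*/10}
Op 8: register job_A */13 -> active={job_A:*/13, job_B:*/15, job_C:*/10}
Op 9: register job_A */9 -> active={job_A:*/9, job_B:*/15, job_C:*/10}
Op 10: register job_B */8 -> active={job_A:*/9, job_B:*/8, job_C:*/10}
  job_A: interval 9, next fire after T=121 is 126
  job_B: interval 8, next fire after T=121 is 128
  job_C: interval 10, next fire after T=121 is 130
Earliest = 126, winner (lex tiebreak) = job_A

Answer: job_A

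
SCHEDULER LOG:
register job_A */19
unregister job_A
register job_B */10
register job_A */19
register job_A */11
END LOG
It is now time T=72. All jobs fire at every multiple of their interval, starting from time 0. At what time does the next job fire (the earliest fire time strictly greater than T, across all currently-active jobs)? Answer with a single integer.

Answer: 77

Derivation:
Op 1: register job_A */19 -> active={job_A:*/19}
Op 2: unregister job_A -> active={}
Op 3: register job_B */10 -> active={job_B:*/10}
Op 4: register job_A */19 -> active={job_A:*/19, job_B:*/10}
Op 5: register job_A */11 -> active={job_A:*/11, job_B:*/10}
  job_A: interval 11, next fire after T=72 is 77
  job_B: interval 10, next fire after T=72 is 80
Earliest fire time = 77 (job job_A)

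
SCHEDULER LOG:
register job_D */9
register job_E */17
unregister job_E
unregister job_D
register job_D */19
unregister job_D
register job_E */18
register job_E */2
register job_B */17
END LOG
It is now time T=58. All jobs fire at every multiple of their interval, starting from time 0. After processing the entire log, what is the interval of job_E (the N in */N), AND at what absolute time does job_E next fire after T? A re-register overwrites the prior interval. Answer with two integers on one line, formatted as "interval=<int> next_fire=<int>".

Answer: interval=2 next_fire=60

Derivation:
Op 1: register job_D */9 -> active={job_D:*/9}
Op 2: register job_E */17 -> active={job_D:*/9, job_E:*/17}
Op 3: unregister job_E -> active={job_D:*/9}
Op 4: unregister job_D -> active={}
Op 5: register job_D */19 -> active={job_D:*/19}
Op 6: unregister job_D -> active={}
Op 7: register job_E */18 -> active={job_E:*/18}
Op 8: register job_E */2 -> active={job_E:*/2}
Op 9: register job_B */17 -> active={job_B:*/17, job_E:*/2}
Final interval of job_E = 2
Next fire of job_E after T=58: (58//2+1)*2 = 60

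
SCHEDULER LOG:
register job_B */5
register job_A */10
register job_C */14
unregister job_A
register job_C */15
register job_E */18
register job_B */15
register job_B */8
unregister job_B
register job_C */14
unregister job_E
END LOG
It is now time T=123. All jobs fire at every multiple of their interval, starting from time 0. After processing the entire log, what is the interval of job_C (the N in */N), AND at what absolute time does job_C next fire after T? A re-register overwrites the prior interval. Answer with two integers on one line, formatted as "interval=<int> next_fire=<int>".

Op 1: register job_B */5 -> active={job_B:*/5}
Op 2: register job_A */10 -> active={job_A:*/10, job_B:*/5}
Op 3: register job_C */14 -> active={job_A:*/10, job_B:*/5, job_C:*/14}
Op 4: unregister job_A -> active={job_B:*/5, job_C:*/14}
Op 5: register job_C */15 -> active={job_B:*/5, job_C:*/15}
Op 6: register job_E */18 -> active={job_B:*/5, job_C:*/15, job_E:*/18}
Op 7: register job_B */15 -> active={job_B:*/15, job_C:*/15, job_E:*/18}
Op 8: register job_B */8 -> active={job_B:*/8, job_C:*/15, job_E:*/18}
Op 9: unregister job_B -> active={job_C:*/15, job_E:*/18}
Op 10: register job_C */14 -> active={job_C:*/14, job_E:*/18}
Op 11: unregister job_E -> active={job_C:*/14}
Final interval of job_C = 14
Next fire of job_C after T=123: (123//14+1)*14 = 126

Answer: interval=14 next_fire=126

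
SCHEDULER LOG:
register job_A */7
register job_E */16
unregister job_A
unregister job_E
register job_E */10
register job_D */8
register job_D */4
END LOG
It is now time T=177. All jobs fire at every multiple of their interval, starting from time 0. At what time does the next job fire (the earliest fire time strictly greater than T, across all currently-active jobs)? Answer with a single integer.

Answer: 180

Derivation:
Op 1: register job_A */7 -> active={job_A:*/7}
Op 2: register job_E */16 -> active={job_A:*/7, job_E:*/16}
Op 3: unregister job_A -> active={job_E:*/16}
Op 4: unregister job_E -> active={}
Op 5: register job_E */10 -> active={job_E:*/10}
Op 6: register job_D */8 -> active={job_D:*/8, job_E:*/10}
Op 7: register job_D */4 -> active={job_D:*/4, job_E:*/10}
  job_D: interval 4, next fire after T=177 is 180
  job_E: interval 10, next fire after T=177 is 180
Earliest fire time = 180 (job job_D)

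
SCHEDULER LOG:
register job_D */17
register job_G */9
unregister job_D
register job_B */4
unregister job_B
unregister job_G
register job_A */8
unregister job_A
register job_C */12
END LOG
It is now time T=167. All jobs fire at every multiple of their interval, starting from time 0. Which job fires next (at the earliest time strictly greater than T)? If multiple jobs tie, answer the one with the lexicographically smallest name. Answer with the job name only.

Answer: job_C

Derivation:
Op 1: register job_D */17 -> active={job_D:*/17}
Op 2: register job_G */9 -> active={job_D:*/17, job_G:*/9}
Op 3: unregister job_D -> active={job_G:*/9}
Op 4: register job_B */4 -> active={job_B:*/4, job_G:*/9}
Op 5: unregister job_B -> active={job_G:*/9}
Op 6: unregister job_G -> active={}
Op 7: register job_A */8 -> active={job_A:*/8}
Op 8: unregister job_A -> active={}
Op 9: register job_C */12 -> active={job_C:*/12}
  job_C: interval 12, next fire after T=167 is 168
Earliest = 168, winner (lex tiebreak) = job_C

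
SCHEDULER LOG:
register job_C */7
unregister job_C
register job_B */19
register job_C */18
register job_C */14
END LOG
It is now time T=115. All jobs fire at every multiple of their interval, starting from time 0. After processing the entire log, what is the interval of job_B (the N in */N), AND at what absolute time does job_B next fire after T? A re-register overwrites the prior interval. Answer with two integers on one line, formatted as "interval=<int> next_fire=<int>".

Op 1: register job_C */7 -> active={job_C:*/7}
Op 2: unregister job_C -> active={}
Op 3: register job_B */19 -> active={job_B:*/19}
Op 4: register job_C */18 -> active={job_B:*/19, job_C:*/18}
Op 5: register job_C */14 -> active={job_B:*/19, job_C:*/14}
Final interval of job_B = 19
Next fire of job_B after T=115: (115//19+1)*19 = 133

Answer: interval=19 next_fire=133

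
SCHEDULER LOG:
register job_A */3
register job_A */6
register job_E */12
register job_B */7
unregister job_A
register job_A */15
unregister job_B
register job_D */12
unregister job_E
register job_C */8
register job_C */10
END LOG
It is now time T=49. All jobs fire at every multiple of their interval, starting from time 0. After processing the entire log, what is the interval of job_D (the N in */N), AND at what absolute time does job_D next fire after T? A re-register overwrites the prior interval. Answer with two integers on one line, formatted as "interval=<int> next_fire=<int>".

Op 1: register job_A */3 -> active={job_A:*/3}
Op 2: register job_A */6 -> active={job_A:*/6}
Op 3: register job_E */12 -> active={job_A:*/6, job_E:*/12}
Op 4: register job_B */7 -> active={job_A:*/6, job_B:*/7, job_E:*/12}
Op 5: unregister job_A -> active={job_B:*/7, job_E:*/12}
Op 6: register job_A */15 -> active={job_A:*/15, job_B:*/7, job_E:*/12}
Op 7: unregister job_B -> active={job_A:*/15, job_E:*/12}
Op 8: register job_D */12 -> active={job_A:*/15, job_D:*/12, job_E:*/12}
Op 9: unregister job_E -> active={job_A:*/15, job_D:*/12}
Op 10: register job_C */8 -> active={job_A:*/15, job_C:*/8, job_D:*/12}
Op 11: register job_C */10 -> active={job_A:*/15, job_C:*/10, job_D:*/12}
Final interval of job_D = 12
Next fire of job_D after T=49: (49//12+1)*12 = 60

Answer: interval=12 next_fire=60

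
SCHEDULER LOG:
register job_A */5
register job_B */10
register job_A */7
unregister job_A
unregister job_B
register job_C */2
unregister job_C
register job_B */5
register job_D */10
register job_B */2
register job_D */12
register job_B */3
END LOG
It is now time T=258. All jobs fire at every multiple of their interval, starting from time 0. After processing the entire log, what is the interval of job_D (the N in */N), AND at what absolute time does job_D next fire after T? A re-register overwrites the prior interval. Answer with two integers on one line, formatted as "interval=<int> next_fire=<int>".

Answer: interval=12 next_fire=264

Derivation:
Op 1: register job_A */5 -> active={job_A:*/5}
Op 2: register job_B */10 -> active={job_A:*/5, job_B:*/10}
Op 3: register job_A */7 -> active={job_A:*/7, job_B:*/10}
Op 4: unregister job_A -> active={job_B:*/10}
Op 5: unregister job_B -> active={}
Op 6: register job_C */2 -> active={job_C:*/2}
Op 7: unregister job_C -> active={}
Op 8: register job_B */5 -> active={job_B:*/5}
Op 9: register job_D */10 -> active={job_B:*/5, job_D:*/10}
Op 10: register job_B */2 -> active={job_B:*/2, job_D:*/10}
Op 11: register job_D */12 -> active={job_B:*/2, job_D:*/12}
Op 12: register job_B */3 -> active={job_B:*/3, job_D:*/12}
Final interval of job_D = 12
Next fire of job_D after T=258: (258//12+1)*12 = 264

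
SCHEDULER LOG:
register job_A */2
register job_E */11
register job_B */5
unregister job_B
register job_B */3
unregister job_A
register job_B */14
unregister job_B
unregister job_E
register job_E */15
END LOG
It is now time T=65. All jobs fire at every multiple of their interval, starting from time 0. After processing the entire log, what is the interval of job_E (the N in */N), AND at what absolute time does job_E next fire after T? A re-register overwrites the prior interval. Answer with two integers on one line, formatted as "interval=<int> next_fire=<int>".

Answer: interval=15 next_fire=75

Derivation:
Op 1: register job_A */2 -> active={job_A:*/2}
Op 2: register job_E */11 -> active={job_A:*/2, job_E:*/11}
Op 3: register job_B */5 -> active={job_A:*/2, job_B:*/5, job_E:*/11}
Op 4: unregister job_B -> active={job_A:*/2, job_E:*/11}
Op 5: register job_B */3 -> active={job_A:*/2, job_B:*/3, job_E:*/11}
Op 6: unregister job_A -> active={job_B:*/3, job_E:*/11}
Op 7: register job_B */14 -> active={job_B:*/14, job_E:*/11}
Op 8: unregister job_B -> active={job_E:*/11}
Op 9: unregister job_E -> active={}
Op 10: register job_E */15 -> active={job_E:*/15}
Final interval of job_E = 15
Next fire of job_E after T=65: (65//15+1)*15 = 75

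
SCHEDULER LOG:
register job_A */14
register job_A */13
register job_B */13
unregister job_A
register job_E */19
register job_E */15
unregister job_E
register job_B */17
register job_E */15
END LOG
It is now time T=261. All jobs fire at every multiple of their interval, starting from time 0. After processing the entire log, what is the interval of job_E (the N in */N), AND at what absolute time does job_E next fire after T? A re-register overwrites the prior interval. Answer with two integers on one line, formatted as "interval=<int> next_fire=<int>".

Op 1: register job_A */14 -> active={job_A:*/14}
Op 2: register job_A */13 -> active={job_A:*/13}
Op 3: register job_B */13 -> active={job_A:*/13, job_B:*/13}
Op 4: unregister job_A -> active={job_B:*/13}
Op 5: register job_E */19 -> active={job_B:*/13, job_E:*/19}
Op 6: register job_E */15 -> active={job_B:*/13, job_E:*/15}
Op 7: unregister job_E -> active={job_B:*/13}
Op 8: register job_B */17 -> active={job_B:*/17}
Op 9: register job_E */15 -> active={job_B:*/17, job_E:*/15}
Final interval of job_E = 15
Next fire of job_E after T=261: (261//15+1)*15 = 270

Answer: interval=15 next_fire=270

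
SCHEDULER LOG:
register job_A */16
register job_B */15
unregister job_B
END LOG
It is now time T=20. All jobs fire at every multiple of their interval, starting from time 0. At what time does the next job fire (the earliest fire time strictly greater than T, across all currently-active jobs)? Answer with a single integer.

Op 1: register job_A */16 -> active={job_A:*/16}
Op 2: register job_B */15 -> active={job_A:*/16, job_B:*/15}
Op 3: unregister job_B -> active={job_A:*/16}
  job_A: interval 16, next fire after T=20 is 32
Earliest fire time = 32 (job job_A)

Answer: 32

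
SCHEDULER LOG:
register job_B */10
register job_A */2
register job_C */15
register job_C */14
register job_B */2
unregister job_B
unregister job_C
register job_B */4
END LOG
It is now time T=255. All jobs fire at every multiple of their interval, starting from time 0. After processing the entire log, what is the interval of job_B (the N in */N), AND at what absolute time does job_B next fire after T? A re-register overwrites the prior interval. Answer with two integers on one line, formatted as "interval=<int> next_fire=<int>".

Op 1: register job_B */10 -> active={job_B:*/10}
Op 2: register job_A */2 -> active={job_A:*/2, job_B:*/10}
Op 3: register job_C */15 -> active={job_A:*/2, job_B:*/10, job_C:*/15}
Op 4: register job_C */14 -> active={job_A:*/2, job_B:*/10, job_C:*/14}
Op 5: register job_B */2 -> active={job_A:*/2, job_B:*/2, job_C:*/14}
Op 6: unregister job_B -> active={job_A:*/2, job_C:*/14}
Op 7: unregister job_C -> active={job_A:*/2}
Op 8: register job_B */4 -> active={job_A:*/2, job_B:*/4}
Final interval of job_B = 4
Next fire of job_B after T=255: (255//4+1)*4 = 256

Answer: interval=4 next_fire=256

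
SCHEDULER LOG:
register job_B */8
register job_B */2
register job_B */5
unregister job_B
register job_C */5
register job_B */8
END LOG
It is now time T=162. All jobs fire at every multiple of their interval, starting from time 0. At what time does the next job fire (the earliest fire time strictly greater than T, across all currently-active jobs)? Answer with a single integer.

Op 1: register job_B */8 -> active={job_B:*/8}
Op 2: register job_B */2 -> active={job_B:*/2}
Op 3: register job_B */5 -> active={job_B:*/5}
Op 4: unregister job_B -> active={}
Op 5: register job_C */5 -> active={job_C:*/5}
Op 6: register job_B */8 -> active={job_B:*/8, job_C:*/5}
  job_B: interval 8, next fire after T=162 is 168
  job_C: interval 5, next fire after T=162 is 165
Earliest fire time = 165 (job job_C)

Answer: 165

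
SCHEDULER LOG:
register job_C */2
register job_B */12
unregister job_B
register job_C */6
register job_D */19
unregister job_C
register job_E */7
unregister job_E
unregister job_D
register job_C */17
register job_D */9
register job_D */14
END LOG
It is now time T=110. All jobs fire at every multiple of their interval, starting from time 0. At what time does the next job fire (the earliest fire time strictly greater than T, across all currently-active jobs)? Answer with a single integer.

Op 1: register job_C */2 -> active={job_C:*/2}
Op 2: register job_B */12 -> active={job_B:*/12, job_C:*/2}
Op 3: unregister job_B -> active={job_C:*/2}
Op 4: register job_C */6 -> active={job_C:*/6}
Op 5: register job_D */19 -> active={job_C:*/6, job_D:*/19}
Op 6: unregister job_C -> active={job_D:*/19}
Op 7: register job_E */7 -> active={job_D:*/19, job_E:*/7}
Op 8: unregister job_E -> active={job_D:*/19}
Op 9: unregister job_D -> active={}
Op 10: register job_C */17 -> active={job_C:*/17}
Op 11: register job_D */9 -> active={job_C:*/17, job_D:*/9}
Op 12: register job_D */14 -> active={job_C:*/17, job_D:*/14}
  job_C: interval 17, next fire after T=110 is 119
  job_D: interval 14, next fire after T=110 is 112
Earliest fire time = 112 (job job_D)

Answer: 112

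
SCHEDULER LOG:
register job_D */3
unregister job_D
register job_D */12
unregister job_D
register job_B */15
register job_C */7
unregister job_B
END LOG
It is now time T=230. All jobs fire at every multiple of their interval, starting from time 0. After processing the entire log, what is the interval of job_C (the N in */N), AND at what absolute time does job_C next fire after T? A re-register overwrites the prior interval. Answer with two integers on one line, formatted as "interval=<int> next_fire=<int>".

Op 1: register job_D */3 -> active={job_D:*/3}
Op 2: unregister job_D -> active={}
Op 3: register job_D */12 -> active={job_D:*/12}
Op 4: unregister job_D -> active={}
Op 5: register job_B */15 -> active={job_B:*/15}
Op 6: register job_C */7 -> active={job_B:*/15, job_C:*/7}
Op 7: unregister job_B -> active={job_C:*/7}
Final interval of job_C = 7
Next fire of job_C after T=230: (230//7+1)*7 = 231

Answer: interval=7 next_fire=231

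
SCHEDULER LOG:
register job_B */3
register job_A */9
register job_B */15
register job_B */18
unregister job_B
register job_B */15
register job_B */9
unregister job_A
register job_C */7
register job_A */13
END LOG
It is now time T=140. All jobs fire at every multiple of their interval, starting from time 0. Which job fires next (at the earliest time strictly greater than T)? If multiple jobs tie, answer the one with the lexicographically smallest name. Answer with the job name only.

Op 1: register job_B */3 -> active={job_B:*/3}
Op 2: register job_A */9 -> active={job_A:*/9, job_B:*/3}
Op 3: register job_B */15 -> active={job_A:*/9, job_B:*/15}
Op 4: register job_B */18 -> active={job_A:*/9, job_B:*/18}
Op 5: unregister job_B -> active={job_A:*/9}
Op 6: register job_B */15 -> active={job_A:*/9, job_B:*/15}
Op 7: register job_B */9 -> active={job_A:*/9, job_B:*/9}
Op 8: unregister job_A -> active={job_B:*/9}
Op 9: register job_C */7 -> active={job_B:*/9, job_C:*/7}
Op 10: register job_A */13 -> active={job_A:*/13, job_B:*/9, job_C:*/7}
  job_A: interval 13, next fire after T=140 is 143
  job_B: interval 9, next fire after T=140 is 144
  job_C: interval 7, next fire after T=140 is 147
Earliest = 143, winner (lex tiebreak) = job_A

Answer: job_A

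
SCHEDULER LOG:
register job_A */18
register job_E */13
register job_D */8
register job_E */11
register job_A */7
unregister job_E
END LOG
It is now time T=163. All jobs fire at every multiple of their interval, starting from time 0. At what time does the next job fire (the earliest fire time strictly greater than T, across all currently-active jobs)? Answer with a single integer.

Op 1: register job_A */18 -> active={job_A:*/18}
Op 2: register job_E */13 -> active={job_A:*/18, job_E:*/13}
Op 3: register job_D */8 -> active={job_A:*/18, job_D:*/8, job_E:*/13}
Op 4: register job_E */11 -> active={job_A:*/18, job_D:*/8, job_E:*/11}
Op 5: register job_A */7 -> active={job_A:*/7, job_D:*/8, job_E:*/11}
Op 6: unregister job_E -> active={job_A:*/7, job_D:*/8}
  job_A: interval 7, next fire after T=163 is 168
  job_D: interval 8, next fire after T=163 is 168
Earliest fire time = 168 (job job_A)

Answer: 168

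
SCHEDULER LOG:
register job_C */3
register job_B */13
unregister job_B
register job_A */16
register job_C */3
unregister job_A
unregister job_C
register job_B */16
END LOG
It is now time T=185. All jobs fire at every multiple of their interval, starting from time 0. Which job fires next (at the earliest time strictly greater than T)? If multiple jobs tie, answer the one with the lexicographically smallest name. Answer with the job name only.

Op 1: register job_C */3 -> active={job_C:*/3}
Op 2: register job_B */13 -> active={job_B:*/13, job_C:*/3}
Op 3: unregister job_B -> active={job_C:*/3}
Op 4: register job_A */16 -> active={job_A:*/16, job_C:*/3}
Op 5: register job_C */3 -> active={job_A:*/16, job_C:*/3}
Op 6: unregister job_A -> active={job_C:*/3}
Op 7: unregister job_C -> active={}
Op 8: register job_B */16 -> active={job_B:*/16}
  job_B: interval 16, next fire after T=185 is 192
Earliest = 192, winner (lex tiebreak) = job_B

Answer: job_B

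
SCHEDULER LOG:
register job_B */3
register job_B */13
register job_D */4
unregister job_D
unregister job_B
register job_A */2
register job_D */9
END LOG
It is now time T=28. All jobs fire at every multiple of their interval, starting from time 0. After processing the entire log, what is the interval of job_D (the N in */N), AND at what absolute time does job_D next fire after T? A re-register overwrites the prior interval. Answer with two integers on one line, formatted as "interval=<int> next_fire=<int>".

Op 1: register job_B */3 -> active={job_B:*/3}
Op 2: register job_B */13 -> active={job_B:*/13}
Op 3: register job_D */4 -> active={job_B:*/13, job_D:*/4}
Op 4: unregister job_D -> active={job_B:*/13}
Op 5: unregister job_B -> active={}
Op 6: register job_A */2 -> active={job_A:*/2}
Op 7: register job_D */9 -> active={job_A:*/2, job_D:*/9}
Final interval of job_D = 9
Next fire of job_D after T=28: (28//9+1)*9 = 36

Answer: interval=9 next_fire=36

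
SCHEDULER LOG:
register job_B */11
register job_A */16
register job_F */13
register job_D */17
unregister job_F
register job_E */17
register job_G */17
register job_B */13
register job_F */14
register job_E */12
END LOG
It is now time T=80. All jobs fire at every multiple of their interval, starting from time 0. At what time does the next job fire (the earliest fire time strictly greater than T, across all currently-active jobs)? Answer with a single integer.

Answer: 84

Derivation:
Op 1: register job_B */11 -> active={job_B:*/11}
Op 2: register job_A */16 -> active={job_A:*/16, job_B:*/11}
Op 3: register job_F */13 -> active={job_A:*/16, job_B:*/11, job_F:*/13}
Op 4: register job_D */17 -> active={job_A:*/16, job_B:*/11, job_D:*/17, job_F:*/13}
Op 5: unregister job_F -> active={job_A:*/16, job_B:*/11, job_D:*/17}
Op 6: register job_E */17 -> active={job_A:*/16, job_B:*/11, job_D:*/17, job_E:*/17}
Op 7: register job_G */17 -> active={job_A:*/16, job_B:*/11, job_D:*/17, job_E:*/17, job_G:*/17}
Op 8: register job_B */13 -> active={job_A:*/16, job_B:*/13, job_D:*/17, job_E:*/17, job_G:*/17}
Op 9: register job_F */14 -> active={job_A:*/16, job_B:*/13, job_D:*/17, job_E:*/17, job_F:*/14, job_G:*/17}
Op 10: register job_E */12 -> active={job_A:*/16, job_B:*/13, job_D:*/17, job_E:*/12, job_F:*/14, job_G:*/17}
  job_A: interval 16, next fire after T=80 is 96
  job_B: interval 13, next fire after T=80 is 91
  job_D: interval 17, next fire after T=80 is 85
  job_E: interval 12, next fire after T=80 is 84
  job_F: interval 14, next fire after T=80 is 84
  job_G: interval 17, next fire after T=80 is 85
Earliest fire time = 84 (job job_E)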